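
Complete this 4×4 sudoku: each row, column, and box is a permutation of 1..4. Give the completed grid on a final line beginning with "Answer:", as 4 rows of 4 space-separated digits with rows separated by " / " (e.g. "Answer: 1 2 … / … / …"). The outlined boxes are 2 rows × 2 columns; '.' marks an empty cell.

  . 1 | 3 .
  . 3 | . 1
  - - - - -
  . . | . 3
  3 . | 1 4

Step 1. [r1c1∈{2,4}] row 1 places 4 nowhere but r1c1. So r1c1=4.
Step 2. [r3c3∈{2}] nothing but 2 survives at r3c3. So r3c3=2.
Step 3. [r3c1∈{1}] r3c1 is down to just 1. So r3c1=1.
Step 4. [r2c1∈{2}] r2c1 is down to just 2, so r2c1=2.
Step 5. [r1c4∈{2}] r1c4 is down to just 2 ⇒ r1c4=2.
Step 6. [r3c2∈{4}] nothing but 4 survives at r3c2. So r3c2=4.
Step 7. [r4c2∈{2}] r4c2's peers cover all but 2. So r4c2=2.
Step 8. [r2c3∈{4}] r2c3 is down to just 4 ⇒ r2c3=4.

Answer: 4 1 3 2 / 2 3 4 1 / 1 4 2 3 / 3 2 1 4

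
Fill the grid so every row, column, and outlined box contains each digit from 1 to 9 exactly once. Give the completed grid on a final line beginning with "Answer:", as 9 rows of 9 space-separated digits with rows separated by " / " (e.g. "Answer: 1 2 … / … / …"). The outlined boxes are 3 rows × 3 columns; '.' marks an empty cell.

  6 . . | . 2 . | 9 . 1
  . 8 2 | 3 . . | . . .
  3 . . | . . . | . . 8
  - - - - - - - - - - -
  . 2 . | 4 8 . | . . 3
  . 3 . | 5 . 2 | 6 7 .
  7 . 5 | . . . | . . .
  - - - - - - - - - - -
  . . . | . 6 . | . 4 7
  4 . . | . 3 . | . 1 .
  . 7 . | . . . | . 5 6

Step 1. [r4c6∈{1,6,7,9}] row 4 places 7 nowhere but r4c6. So r4c6=7.
Step 2. [r8c9∈{2,9}] r8c9 is the only open cell in box 9 admitting 9. So r8c9=9.
Step 3. [r2c9∈{4,5}] r2c9 is the only open cell in col 9 admitting 5. So r2c9=5.
Step 4. [r7c1∈{1,2,5,8,9}] r7c1 is the only open cell in col 1 admitting 5, so r7c1=5.
Step 5. [r3c5∈{1,4,5,7,9}] r3c5 is the only open cell in col 5 admitting 5. So r3c5=5.
Step 6. [r2c5∈{1,4,7,9}] r2c5 is the only open cell in col 5 admitting 7. So r2c5=7.
Step 7. [r9c1∈{1,2,8,9}] 2 has one home in col 1: r9c1, so r9c1=2.
Step 8. [r1c4∈{8}] r1c4 has the single candidate 8. So r1c4=8.
Step 9. [r1c6∈{4}] r1c6 has the single candidate 4 ⇒ r1c6=4.
Step 10. [r4c3∈{1,6,9}] 6 has one home in row 4: r4c3 ⇒ r4c3=6.
Step 11. [r8c3∈{8}] r8c3's peers cover all but 8 ⇒ r8c3=8.
Step 12. [r8c7∈{2}] only 2 remains possible at r8c7, so r8c7=2.
Step 13. [r6c8∈{2,8,9}] in col 8, 8 fits only at r6c8, so r6c8=8.
Step 14. [r6c6∈{1,3,6,9}] across row 6, 3 lands solely at r6c6 ⇒ r6c6=3.
Step 15. [r6c4∈{1,6,9}] r6c4 is the only open cell in row 6 admitting 6 ⇒ r6c4=6.
Step 16. [r5c9∈{4}] r5c9's peers cover all but 4 ⇒ r5c9=4.
Step 17. [r3c3∈{1,4,7,9}] across col 3, 4 lands solely at r3c3. So r3c3=4.
Step 18. [r6c7∈{1}] r6c7 has the single candidate 1 ⇒ r6c7=1.
Step 19. [r4c1∈{1,9}] across row 4, 1 lands solely at r4c1 ⇒ r4c1=1.
Step 20. [r2c6∈{1,6,9}] 1 has one home in row 2: r2c6. So r2c6=1.
Step 21. [r5c3∈{9}] nothing but 9 survives at r5c3 ⇒ r5c3=9.
Step 22. [r3c4∈{9}] nothing but 9 survives at r3c4. So r3c4=9.
Step 23. [r9c4∈{1}] r9c4 has the single candidate 1. So r9c4=1.
Step 24. [r7c2∈{1,9}] across col 2, 9 lands solely at r7c2, so r7c2=9.
Step 25. [r7c6∈{8}] nothing but 8 survives at r7c6, so r7c6=8.
Step 26. [r9c3∈{3}] r9c3 is down to just 3 ⇒ r9c3=3.
Step 27. [r9c5∈{4,9}] in row 9, 4 fits only at r9c5 ⇒ r9c5=4.
Step 28. [r2c8∈{6}] r2c8's peers cover all but 6 ⇒ r2c8=6.
Step 29. [r8c6∈{5}] r8c6 is down to just 5. So r8c6=5.
Step 30. [r5c1∈{8}] nothing but 8 survives at r5c1, so r5c1=8.
Step 31. [r5c5∈{1}] r5c5 has the single candidate 1 ⇒ r5c5=1.
Step 32. [r7c7∈{3}] r7c7's peers cover all but 3. So r7c7=3.
Step 33. [r3c8∈{2}] r3c8's peers cover all but 2, so r3c8=2.
Step 34. [r1c3∈{7}] nothing but 7 survives at r1c3 ⇒ r1c3=7.
Step 35. [r7c3∈{1}] r7c3 has the single candidate 1, so r7c3=1.
Step 36. [r6c5∈{9}] only 9 remains possible at r6c5, so r6c5=9.
Step 37. [r9c7∈{8}] r9c7's peers cover all but 8 ⇒ r9c7=8.
Step 38. [r8c2∈{6}] r8c2's peers cover all but 6, so r8c2=6.
Step 39. [r3c6∈{6}] nothing but 6 survives at r3c6 ⇒ r3c6=6.
Step 40. [r6c2∈{4}] r6c2's peers cover all but 4 ⇒ r6c2=4.
Step 41. [r9c6∈{9}] only 9 remains possible at r9c6. So r9c6=9.
Step 42. [r3c2∈{1}] r3c2 is down to just 1, so r3c2=1.
Step 43. [r3c7∈{7}] r3c7's peers cover all but 7. So r3c7=7.
Step 44. [r1c8∈{3}] nothing but 3 survives at r1c8 ⇒ r1c8=3.
Step 45. [r1c2∈{5}] r1c2's peers cover all but 5, so r1c2=5.
Step 46. [r4c7∈{5}] r4c7 is down to just 5. So r4c7=5.
Step 47. [r2c1∈{9}] nothing but 9 survives at r2c1, so r2c1=9.
Step 48. [r7c4∈{2}] nothing but 2 survives at r7c4 ⇒ r7c4=2.
Step 49. [r6c9∈{2}] nothing but 2 survives at r6c9, so r6c9=2.
Step 50. [r4c8∈{9}] r4c8's peers cover all but 9, so r4c8=9.
Step 51. [r2c7∈{4}] only 4 remains possible at r2c7. So r2c7=4.
Step 52. [r8c4∈{7}] nothing but 7 survives at r8c4. So r8c4=7.

Answer: 6 5 7 8 2 4 9 3 1 / 9 8 2 3 7 1 4 6 5 / 3 1 4 9 5 6 7 2 8 / 1 2 6 4 8 7 5 9 3 / 8 3 9 5 1 2 6 7 4 / 7 4 5 6 9 3 1 8 2 / 5 9 1 2 6 8 3 4 7 / 4 6 8 7 3 5 2 1 9 / 2 7 3 1 4 9 8 5 6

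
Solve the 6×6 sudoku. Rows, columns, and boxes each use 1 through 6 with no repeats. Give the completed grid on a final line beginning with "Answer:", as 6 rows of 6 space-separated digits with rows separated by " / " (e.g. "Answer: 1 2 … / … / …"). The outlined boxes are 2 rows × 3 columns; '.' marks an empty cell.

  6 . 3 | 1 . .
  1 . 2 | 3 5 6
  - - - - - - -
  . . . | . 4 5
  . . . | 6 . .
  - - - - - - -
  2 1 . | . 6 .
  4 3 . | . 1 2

Step 1. [r4c3∈{1,4,5}] col 3 places 4 nowhere but r4c3. So r4c3=4.
Step 2. [r4c5∈{2,3}] col 5 places 3 nowhere but r4c5. So r4c5=3.
Step 3. [r4c2∈{2,5}] r4c2 is the only open cell in row 4 admitting 2. So r4c2=2.
Step 4. [r1c6∈{4}] r1c6's peers cover all but 4, so r1c6=4.
Step 5. [r5c3∈{5}] r5c3 has the single candidate 5, so r5c3=5.
Step 6. [r3c3∈{1,6}] 1 has one home in row 3: r3c3. So r3c3=1.
Step 7. [r5c4∈{4}] r5c4 is down to just 4, so r5c4=4.
Step 8. [r3c2∈{6}] r3c2 has the single candidate 6 ⇒ r3c2=6.
Step 9. [r6c4∈{5}] r6c4 is down to just 5, so r6c4=5.
Step 10. [r1c5∈{2}] r1c5 is down to just 2, so r1c5=2.
Step 11. [r3c1∈{3}] nothing but 3 survives at r3c1 ⇒ r3c1=3.
Step 12. [r4c6∈{1}] only 1 remains possible at r4c6. So r4c6=1.
Step 13. [r5c6∈{3}] nothing but 3 survives at r5c6 ⇒ r5c6=3.
Step 14. [r4c1∈{5}] r4c1 has the single candidate 5 ⇒ r4c1=5.
Step 15. [r1c2∈{5}] r1c2 has the single candidate 5 ⇒ r1c2=5.
Step 16. [r3c4∈{2}] nothing but 2 survives at r3c4 ⇒ r3c4=2.
Step 17. [r6c3∈{6}] r6c3 is down to just 6, so r6c3=6.
Step 18. [r2c2∈{4}] r2c2 is down to just 4 ⇒ r2c2=4.

Answer: 6 5 3 1 2 4 / 1 4 2 3 5 6 / 3 6 1 2 4 5 / 5 2 4 6 3 1 / 2 1 5 4 6 3 / 4 3 6 5 1 2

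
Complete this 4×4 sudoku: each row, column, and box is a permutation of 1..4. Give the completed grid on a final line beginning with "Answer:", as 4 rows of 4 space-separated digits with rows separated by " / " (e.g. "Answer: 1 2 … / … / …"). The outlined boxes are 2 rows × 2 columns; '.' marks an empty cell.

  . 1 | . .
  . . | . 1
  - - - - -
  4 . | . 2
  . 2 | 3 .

Step 1. [r2c2∈{3,4}] 4 has one home in col 2: r2c2, so r2c2=4.
Step 2. [r1c4∈{3,4}] r1c4 is the only open cell in col 4 admitting 3, so r1c4=3.
Step 3. [r1c1∈{2}] nothing but 2 survives at r1c1, so r1c1=2.
Step 4. [r2c3∈{2}] r2c3 has the single candidate 2, so r2c3=2.
Step 5. [r2c1∈{3}] only 3 remains possible at r2c1, so r2c1=3.
Step 6. [r3c3∈{1}] only 1 remains possible at r3c3. So r3c3=1.
Step 7. [r4c4∈{4}] r4c4 is down to just 4 ⇒ r4c4=4.
Step 8. [r3c2∈{3}] nothing but 3 survives at r3c2 ⇒ r3c2=3.
Step 9. [r4c1∈{1}] r4c1's peers cover all but 1. So r4c1=1.
Step 10. [r1c3∈{4}] r1c3 is down to just 4, so r1c3=4.

Answer: 2 1 4 3 / 3 4 2 1 / 4 3 1 2 / 1 2 3 4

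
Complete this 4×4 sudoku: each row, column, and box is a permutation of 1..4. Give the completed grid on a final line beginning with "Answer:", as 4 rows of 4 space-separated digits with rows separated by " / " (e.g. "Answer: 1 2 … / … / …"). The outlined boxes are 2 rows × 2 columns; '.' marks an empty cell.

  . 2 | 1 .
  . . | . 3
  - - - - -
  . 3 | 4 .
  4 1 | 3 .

Step 1. [r3c1∈{2}] r3c1 is down to just 2. So r3c1=2.
Step 2. [r1c4∈{4}] r1c4's peers cover all but 4. So r1c4=4.
Step 3. [r2c3∈{2}] r2c3 has the single candidate 2. So r2c3=2.
Step 4. [r2c1∈{1}] only 1 remains possible at r2c1. So r2c1=1.
Step 5. [r2c2∈{4}] nothing but 4 survives at r2c2, so r2c2=4.
Step 6. [r4c4∈{2}] nothing but 2 survives at r4c4. So r4c4=2.
Step 7. [r3c4∈{1}] nothing but 1 survives at r3c4, so r3c4=1.
Step 8. [r1c1∈{3}] only 3 remains possible at r1c1. So r1c1=3.

Answer: 3 2 1 4 / 1 4 2 3 / 2 3 4 1 / 4 1 3 2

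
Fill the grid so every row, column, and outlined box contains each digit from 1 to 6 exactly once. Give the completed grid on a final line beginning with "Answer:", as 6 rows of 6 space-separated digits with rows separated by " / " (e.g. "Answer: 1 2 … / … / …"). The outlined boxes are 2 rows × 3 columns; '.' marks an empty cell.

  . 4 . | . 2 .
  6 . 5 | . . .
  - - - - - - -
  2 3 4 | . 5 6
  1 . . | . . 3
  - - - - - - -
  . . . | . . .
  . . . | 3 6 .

Step 1. [r4c5∈{4}] only 4 remains possible at r4c5. So r4c5=4.
Step 2. [r5c5∈{1}] r5c5's peers cover all but 1 ⇒ r5c5=1.
Step 3. [r4c2∈{5,6}] across row 4, 5 lands solely at r4c2, so r4c2=5.
Step 4. [r2c2∈{1,2}] 2 has one home in row 2: r2c2. So r2c2=2.
Step 5. [r1c3∈{1,3}] r1c3 is the only open cell in box 1 admitting 1 ⇒ r1c3=1.
Step 6. [r5c3∈{2,3,6}] r5c3 is the only open cell in col 3 admitting 3, so r5c3=3.
Step 7. [r1c6∈{5}] only 5 remains possible at r1c6 ⇒ r1c6=5.
Step 8. [r5c4∈{2,4,5}] col 4 places 5 nowhere but r5c4, so r5c4=5.
Step 9. [r2c4∈{1,4}] 4 has one home in col 4: r2c4. So r2c4=4.
Step 10. [r5c6∈{2,4}] across row 5, 2 lands solely at r5c6 ⇒ r5c6=2.
Step 11. [r5c1∈{4}] r5c1 is down to just 4, so r5c1=4.
Step 12. [r1c4∈{6}] r1c4 is down to just 6 ⇒ r1c4=6.
Step 13. [r6c6∈{4}] r6c6's peers cover all but 4. So r6c6=4.
Step 14. [r2c5∈{3}] only 3 remains possible at r2c5, so r2c5=3.
Step 15. [r3c4∈{1}] r3c4's peers cover all but 1. So r3c4=1.
Step 16. [r1c1∈{3}] r1c1 has the single candidate 3. So r1c1=3.
Step 17. [r5c2∈{6}] r5c2's peers cover all but 6 ⇒ r5c2=6.
Step 18. [r6c1∈{5}] r6c1 is down to just 5. So r6c1=5.
Step 19. [r4c4∈{2}] only 2 remains possible at r4c4. So r4c4=2.
Step 20. [r2c6∈{1}] r2c6 has the single candidate 1 ⇒ r2c6=1.
Step 21. [r6c3∈{2}] r6c3 is down to just 2 ⇒ r6c3=2.
Step 22. [r4c3∈{6}] r4c3 has the single candidate 6, so r4c3=6.
Step 23. [r6c2∈{1}] r6c2 has the single candidate 1. So r6c2=1.

Answer: 3 4 1 6 2 5 / 6 2 5 4 3 1 / 2 3 4 1 5 6 / 1 5 6 2 4 3 / 4 6 3 5 1 2 / 5 1 2 3 6 4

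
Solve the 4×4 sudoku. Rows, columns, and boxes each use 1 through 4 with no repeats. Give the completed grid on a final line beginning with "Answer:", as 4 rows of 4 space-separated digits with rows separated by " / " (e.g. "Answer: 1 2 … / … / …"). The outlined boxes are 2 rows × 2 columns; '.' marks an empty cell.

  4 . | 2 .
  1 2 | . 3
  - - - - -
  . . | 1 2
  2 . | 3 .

Step 1. [r3c2∈{3,4}] row 3 places 4 nowhere but r3c2. So r3c2=4.
Step 2. [r2c3∈{4}] r2c3 is down to just 4 ⇒ r2c3=4.
Step 3. [r1c4∈{1}] only 1 remains possible at r1c4, so r1c4=1.
Step 4. [r4c4∈{4}] r4c4 has the single candidate 4, so r4c4=4.
Step 5. [r4c2∈{1}] nothing but 1 survives at r4c2. So r4c2=1.
Step 6. [r1c2∈{3}] only 3 remains possible at r1c2. So r1c2=3.
Step 7. [r3c1∈{3}] r3c1's peers cover all but 3, so r3c1=3.

Answer: 4 3 2 1 / 1 2 4 3 / 3 4 1 2 / 2 1 3 4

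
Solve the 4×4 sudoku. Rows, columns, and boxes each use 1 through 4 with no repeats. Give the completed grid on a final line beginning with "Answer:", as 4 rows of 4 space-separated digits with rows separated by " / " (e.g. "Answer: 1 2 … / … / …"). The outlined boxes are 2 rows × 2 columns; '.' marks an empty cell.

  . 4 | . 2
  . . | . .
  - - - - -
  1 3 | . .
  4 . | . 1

Step 1. [r2c4∈{3,4}] in col 4, 3 fits only at r2c4 ⇒ r2c4=3.
Step 2. [r2c3∈{1,4}] r2c3 is the only open cell in row 2 admitting 4. So r2c3=4.
Step 3. [r4c2∈{2}] r4c2 is down to just 2 ⇒ r4c2=2.
Step 4. [r2c2∈{1}] only 1 remains possible at r2c2. So r2c2=1.
Step 5. [r1c3∈{1}] r1c3 has the single candidate 1 ⇒ r1c3=1.
Step 6. [r3c3∈{2}] r3c3 has the single candidate 2 ⇒ r3c3=2.
Step 7. [r3c4∈{4}] r3c4 is down to just 4. So r3c4=4.
Step 8. [r2c1∈{2}] nothing but 2 survives at r2c1 ⇒ r2c1=2.
Step 9. [r1c1∈{3}] r1c1 is down to just 3, so r1c1=3.
Step 10. [r4c3∈{3}] only 3 remains possible at r4c3. So r4c3=3.

Answer: 3 4 1 2 / 2 1 4 3 / 1 3 2 4 / 4 2 3 1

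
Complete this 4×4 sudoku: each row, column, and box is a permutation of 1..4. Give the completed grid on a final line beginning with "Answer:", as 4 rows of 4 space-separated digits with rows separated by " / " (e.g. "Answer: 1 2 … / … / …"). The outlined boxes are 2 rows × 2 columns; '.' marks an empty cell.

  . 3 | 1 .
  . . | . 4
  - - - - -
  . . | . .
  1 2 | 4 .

Step 1. [r1c4∈{2}] r1c4 has the single candidate 2 ⇒ r1c4=2.
Step 2. [r3c1∈{3,4}] col 1 places 3 nowhere but r3c1. So r3c1=3.
Step 3. [r2c1∈{2}] r2c1 has the single candidate 2, so r2c1=2.
Step 4. [r1c1∈{4}] r1c1 is down to just 4, so r1c1=4.
Step 5. [r3c2∈{4}] nothing but 4 survives at r3c2 ⇒ r3c2=4.
Step 6. [r3c4∈{1}] r3c4 has the single candidate 1, so r3c4=1.
Step 7. [r2c3∈{3}] r2c3 is down to just 3 ⇒ r2c3=3.
Step 8. [r4c4∈{3}] r4c4's peers cover all but 3 ⇒ r4c4=3.
Step 9. [r2c2∈{1}] r2c2's peers cover all but 1, so r2c2=1.
Step 10. [r3c3∈{2}] r3c3 is down to just 2 ⇒ r3c3=2.

Answer: 4 3 1 2 / 2 1 3 4 / 3 4 2 1 / 1 2 4 3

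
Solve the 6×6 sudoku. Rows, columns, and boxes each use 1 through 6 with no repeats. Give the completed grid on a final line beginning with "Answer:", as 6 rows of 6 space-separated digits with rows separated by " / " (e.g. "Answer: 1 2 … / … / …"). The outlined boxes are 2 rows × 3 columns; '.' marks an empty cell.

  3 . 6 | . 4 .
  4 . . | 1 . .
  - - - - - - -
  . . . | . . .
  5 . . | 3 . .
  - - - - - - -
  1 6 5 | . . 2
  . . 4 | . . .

Step 1. [r1c6∈{5}] nothing but 5 survives at r1c6. So r1c6=5.
Step 2. [r2c3∈{2}] nothing but 2 survives at r2c3. So r2c3=2.
Step 3. [r4c3∈{1}] r4c3 has the single candidate 1. So r4c3=1.
Step 4. [r6c2∈{2,3}] box 5 places 3 nowhere but r6c2. So r6c2=3.
Step 5. [r3c1∈{2,6}] in col 1, 6 fits only at r3c1. So r3c1=6.
Step 6. [r6c4∈{5,6}] 6 has one home in col 4: r6c4. So r6c4=6.
Step 7. [r3c4∈{2,4,5}] in col 4, 5 fits only at r3c4, so r3c4=5.
Step 8. [r2c6∈{3,6}] 3 has one home in col 6: r2c6. So r2c6=3.
Step 9. [r6c6∈{1}] only 1 remains possible at r6c6, so r6c6=1.
Step 10. [r4c6∈{4,6}] 6 has one home in col 6: r4c6, so r4c6=6.
Step 11. [r4c2∈{2,4}] 4 has one home in row 4: r4c2, so r4c2=4.
Step 12. [r4c5∈{2}] r4c5 is down to just 2. So r4c5=2.
Step 13. [r1c2∈{1}] r1c2 has the single candidate 1 ⇒ r1c2=1.
Step 14. [r5c5∈{3}] nothing but 3 survives at r5c5, so r5c5=3.
Step 15. [r3c6∈{4}] r3c6's peers cover all but 4 ⇒ r3c6=4.
Step 16. [r3c5∈{1}] r3c5's peers cover all but 1. So r3c5=1.
Step 17. [r2c5∈{6}] r2c5 is down to just 6 ⇒ r2c5=6.
Step 18. [r1c4∈{2}] r1c4's peers cover all but 2, so r1c4=2.
Step 19. [r3c3∈{3}] r3c3 is down to just 3. So r3c3=3.
Step 20. [r2c2∈{5}] only 5 remains possible at r2c2 ⇒ r2c2=5.
Step 21. [r6c5∈{5}] nothing but 5 survives at r6c5. So r6c5=5.
Step 22. [r3c2∈{2}] r3c2 has the single candidate 2, so r3c2=2.
Step 23. [r5c4∈{4}] r5c4 is down to just 4. So r5c4=4.
Step 24. [r6c1∈{2}] nothing but 2 survives at r6c1, so r6c1=2.

Answer: 3 1 6 2 4 5 / 4 5 2 1 6 3 / 6 2 3 5 1 4 / 5 4 1 3 2 6 / 1 6 5 4 3 2 / 2 3 4 6 5 1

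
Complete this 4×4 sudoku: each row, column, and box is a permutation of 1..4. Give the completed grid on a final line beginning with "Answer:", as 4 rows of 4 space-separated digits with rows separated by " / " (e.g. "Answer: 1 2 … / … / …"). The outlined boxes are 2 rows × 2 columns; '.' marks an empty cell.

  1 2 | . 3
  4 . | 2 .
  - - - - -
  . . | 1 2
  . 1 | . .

Step 1. [r3c1∈{3}] r3c1 is down to just 3. So r3c1=3.
Step 2. [r1c3∈{4}] nothing but 4 survives at r1c3, so r1c3=4.
Step 3. [r4c1∈{2}] nothing but 2 survives at r4c1, so r4c1=2.
Step 4. [r3c2∈{4}] only 4 remains possible at r3c2. So r3c2=4.
Step 5. [r4c3∈{3}] r4c3's peers cover all but 3, so r4c3=3.
Step 6. [r2c4∈{1}] only 1 remains possible at r2c4. So r2c4=1.
Step 7. [r2c2∈{3}] r2c2 has the single candidate 3, so r2c2=3.
Step 8. [r4c4∈{4}] r4c4 has the single candidate 4. So r4c4=4.

Answer: 1 2 4 3 / 4 3 2 1 / 3 4 1 2 / 2 1 3 4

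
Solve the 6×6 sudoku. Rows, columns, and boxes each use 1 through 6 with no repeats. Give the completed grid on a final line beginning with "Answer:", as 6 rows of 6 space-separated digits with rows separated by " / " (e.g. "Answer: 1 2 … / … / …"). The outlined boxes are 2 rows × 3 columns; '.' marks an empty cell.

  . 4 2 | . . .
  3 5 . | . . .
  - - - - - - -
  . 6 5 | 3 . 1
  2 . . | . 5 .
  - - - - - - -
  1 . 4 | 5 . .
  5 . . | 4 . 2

Step 1. [r6c5∈{1,3,6}] r6c5 is the only open cell in row 6 admitting 1, so r6c5=1.
Step 2. [r1c1∈{6}] nothing but 6 survives at r1c1, so r1c1=6.
Step 3. [r6c2∈{3}] r6c2 is down to just 3. So r6c2=3.
Step 4. [r2c4∈{1,2,6}] across col 4, 2 lands solely at r2c4 ⇒ r2c4=2.
Step 5. [r4c6∈{4,6}] r4c6 is the only open cell in row 4 admitting 4, so r4c6=4.
Step 6. [r2c6∈{6}] r2c6's peers cover all but 6, so r2c6=6.
Step 7. [r1c5∈{3}] r1c5 is down to just 3, so r1c5=3.
Step 8. [r2c3∈{1}] only 1 remains possible at r2c3 ⇒ r2c3=1.
Step 9. [r3c5∈{2}] r3c5's peers cover all but 2 ⇒ r3c5=2.
Step 10. [r4c2∈{1}] only 1 remains possible at r4c2 ⇒ r4c2=1.
Step 11. [r4c3∈{3}] r4c3 has the single candidate 3. So r4c3=3.
Step 12. [r2c5∈{4}] nothing but 4 survives at r2c5. So r2c5=4.
Step 13. [r6c3∈{6}] only 6 remains possible at r6c3, so r6c3=6.
Step 14. [r4c4∈{6}] r4c4 is down to just 6 ⇒ r4c4=6.
Step 15. [r5c2∈{2}] r5c2 is down to just 2, so r5c2=2.
Step 16. [r1c6∈{5}] r1c6's peers cover all but 5, so r1c6=5.
Step 17. [r5c6∈{3}] r5c6 is down to just 3 ⇒ r5c6=3.
Step 18. [r5c5∈{6}] only 6 remains possible at r5c5 ⇒ r5c5=6.
Step 19. [r1c4∈{1}] nothing but 1 survives at r1c4. So r1c4=1.
Step 20. [r3c1∈{4}] r3c1's peers cover all but 4 ⇒ r3c1=4.

Answer: 6 4 2 1 3 5 / 3 5 1 2 4 6 / 4 6 5 3 2 1 / 2 1 3 6 5 4 / 1 2 4 5 6 3 / 5 3 6 4 1 2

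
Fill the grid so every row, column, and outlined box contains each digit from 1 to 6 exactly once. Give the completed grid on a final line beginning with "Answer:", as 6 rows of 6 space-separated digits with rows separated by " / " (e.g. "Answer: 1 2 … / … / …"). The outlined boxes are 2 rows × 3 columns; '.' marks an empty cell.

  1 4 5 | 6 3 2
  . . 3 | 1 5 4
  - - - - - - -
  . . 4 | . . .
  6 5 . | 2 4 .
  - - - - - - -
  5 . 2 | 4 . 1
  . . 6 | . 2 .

Step 1. [r4c6∈{3}] r4c6's peers cover all but 3, so r4c6=3.
Step 2. [r5c2∈{3}] nothing but 3 survives at r5c2. So r5c2=3.
Step 3. [r3c5∈{1,6}] r3c5 is the only open cell in col 5 admitting 1, so r3c5=1.
Step 4. [r2c1∈{2}] r2c1 is down to just 2 ⇒ r2c1=2.
Step 5. [r3c4∈{5}] r3c4 is down to just 5, so r3c4=5.
Step 6. [r5c5∈{6}] r5c5's peers cover all but 6, so r5c5=6.
Step 7. [r6c1∈{4}] r6c1 has the single candidate 4. So r6c1=4.
Step 8. [r3c6∈{6}] r3c6 has the single candidate 6 ⇒ r3c6=6.
Step 9. [r6c6∈{5}] r6c6 has the single candidate 5, so r6c6=5.
Step 10. [r2c2∈{6}] r2c2's peers cover all but 6, so r2c2=6.
Step 11. [r3c2∈{2}] r3c2's peers cover all but 2, so r3c2=2.
Step 12. [r6c4∈{3}] r6c4's peers cover all but 3 ⇒ r6c4=3.
Step 13. [r4c3∈{1}] r4c3's peers cover all but 1. So r4c3=1.
Step 14. [r3c1∈{3}] nothing but 3 survives at r3c1, so r3c1=3.
Step 15. [r6c2∈{1}] r6c2 is down to just 1. So r6c2=1.

Answer: 1 4 5 6 3 2 / 2 6 3 1 5 4 / 3 2 4 5 1 6 / 6 5 1 2 4 3 / 5 3 2 4 6 1 / 4 1 6 3 2 5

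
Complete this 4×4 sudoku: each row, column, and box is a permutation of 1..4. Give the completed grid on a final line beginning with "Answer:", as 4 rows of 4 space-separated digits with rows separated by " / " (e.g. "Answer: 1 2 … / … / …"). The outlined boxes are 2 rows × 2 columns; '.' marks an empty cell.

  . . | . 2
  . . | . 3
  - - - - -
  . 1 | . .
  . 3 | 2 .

Step 1. [r4c1∈{4}] r4c1 is down to just 4, so r4c1=4.
Step 2. [r1c2∈{4}] r1c2's peers cover all but 4, so r1c2=4.
Step 3. [r2c3∈{1,4}] 4 has one home in row 2: r2c3, so r2c3=4.
Step 4. [r2c1∈{1,2}] r2c1 is the only open cell in row 2 admitting 1. So r2c1=1.
Step 5. [r4c4∈{1}] only 1 remains possible at r4c4, so r4c4=1.
Step 6. [r1c1∈{3}] only 3 remains possible at r1c1 ⇒ r1c1=3.
Step 7. [r3c4∈{4}] r3c4 has the single candidate 4. So r3c4=4.
Step 8. [r2c2∈{2}] only 2 remains possible at r2c2. So r2c2=2.
Step 9. [r1c3∈{1}] r1c3 has the single candidate 1. So r1c3=1.
Step 10. [r3c3∈{3}] r3c3 has the single candidate 3. So r3c3=3.
Step 11. [r3c1∈{2}] r3c1's peers cover all but 2. So r3c1=2.

Answer: 3 4 1 2 / 1 2 4 3 / 2 1 3 4 / 4 3 2 1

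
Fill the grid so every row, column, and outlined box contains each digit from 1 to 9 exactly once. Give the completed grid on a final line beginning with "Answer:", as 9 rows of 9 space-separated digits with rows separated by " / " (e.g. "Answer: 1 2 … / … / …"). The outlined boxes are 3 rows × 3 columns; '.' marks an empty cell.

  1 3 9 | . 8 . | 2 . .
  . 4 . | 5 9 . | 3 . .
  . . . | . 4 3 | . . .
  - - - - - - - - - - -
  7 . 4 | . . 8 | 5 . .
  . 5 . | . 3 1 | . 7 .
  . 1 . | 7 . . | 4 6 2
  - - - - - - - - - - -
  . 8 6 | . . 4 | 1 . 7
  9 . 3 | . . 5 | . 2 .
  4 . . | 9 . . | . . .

Step 1. [r1c4∈{6}] only 6 remains possible at r1c4, so r1c4=6.
Step 2. [r9c6∈{2,6,7}] col 6 places 6 nowhere but r9c6, so r9c6=6.
Step 3. [r9c7∈{8}] r9c7 is down to just 8. So r9c7=8.
Step 4. [r5c9∈{8,9}] box 6 places 8 nowhere but r5c9, so r5c9=8.
Step 5. [r5c3∈{2}] only 2 remains possible at r5c3. So r5c3=2.
Step 6. [r8c2∈{7}] only 7 remains possible at r8c2. So r8c2=7.
Step 7. [r7c5∈{2}] nothing but 2 survives at r7c5. So r7c5=2.
Step 8. [r7c8∈{3,5,9}] row 7 places 9 nowhere but r7c8, so r7c8=9.
Step 9. [r3c4∈{1,2}] across box 2, 1 lands solely at r3c4 ⇒ r3c4=1.
Step 10. [r5c1∈{6}] nothing but 6 survives at r5c1. So r5c1=6.
Step 11. [r2c9∈{1,6}] row 2 places 6 nowhere but r2c9 ⇒ r2c9=6.
Step 12. [r6c3∈{8}] nothing but 8 survives at r6c3. So r6c3=8.
Step 13. [r4c9∈{1,3,9}] in col 9, 1 fits only at r4c9. So r4c9=1.
Step 14. [r3c7∈{7,9}] r3c7 is the only open cell in col 7 admitting 7, so r3c7=7.
Step 15. [r3c3∈{5}] only 5 remains possible at r3c3. So r3c3=5.
Step 16. [r2c6∈{2,7}] col 6 places 2 nowhere but r2c6, so r2c6=2.
Step 17. [r3c8∈{8}] r3c8's peers cover all but 8, so r3c8=8.
Step 18. [r9c9∈{3,5}] 3 has one home in col 9: r9c9 ⇒ r9c9=3.
Step 19. [r1c9∈{4,5}] across col 9, 5 lands solely at r1c9 ⇒ r1c9=5.
Step 20. [r9c3∈{1}] r9c3 has the single candidate 1 ⇒ r9c3=1.
Step 21. [r3c1∈{2}] r3c1 is down to just 2 ⇒ r3c1=2.
Step 22. [r4c4∈{2}] r4c4's peers cover all but 2, so r4c4=2.
Step 23. [r6c5∈{5}] r6c5 has the single candidate 5 ⇒ r6c5=5.
Step 24. [r8c5∈{1}] nothing but 1 survives at r8c5, so r8c5=1.
Step 25. [r7c1∈{5}] r7c1 is down to just 5, so r7c1=5.
Step 26. [r4c2∈{9}] r4c2 is down to just 9 ⇒ r4c2=9.
Step 27. [r6c6∈{9}] only 9 remains possible at r6c6 ⇒ r6c6=9.
Step 28. [r8c4∈{8}] nothing but 8 survives at r8c4 ⇒ r8c4=8.
Step 29. [r5c7∈{9}] r5c7 has the single candidate 9, so r5c7=9.
Step 30. [r9c5∈{7}] r9c5 is down to just 7 ⇒ r9c5=7.
Step 31. [r2c1∈{8}] r2c1's peers cover all but 8 ⇒ r2c1=8.
Step 32. [r1c8∈{4}] nothing but 4 survives at r1c8 ⇒ r1c8=4.
Step 33. [r3c9∈{9}] only 9 remains possible at r3c9. So r3c9=9.
Step 34. [r9c2∈{2}] r9c2's peers cover all but 2. So r9c2=2.
Step 35. [r9c8∈{5}] r9c8 has the single candidate 5, so r9c8=5.
Step 36. [r6c1∈{3}] r6c1 is down to just 3, so r6c1=3.
Step 37. [r8c9∈{4}] nothing but 4 survives at r8c9 ⇒ r8c9=4.
Step 38. [r4c5∈{6}] r4c5's peers cover all but 6. So r4c5=6.
Step 39. [r1c6∈{7}] r1c6's peers cover all but 7, so r1c6=7.
Step 40. [r2c3∈{7}] nothing but 7 survives at r2c3. So r2c3=7.
Step 41. [r8c7∈{6}] r8c7's peers cover all but 6. So r8c7=6.
Step 42. [r4c8∈{3}] r4c8 is down to just 3. So r4c8=3.
Step 43. [r3c2∈{6}] only 6 remains possible at r3c2, so r3c2=6.
Step 44. [r7c4∈{3}] r7c4 has the single candidate 3, so r7c4=3.
Step 45. [r5c4∈{4}] r5c4 has the single candidate 4, so r5c4=4.
Step 46. [r2c8∈{1}] r2c8 has the single candidate 1. So r2c8=1.

Answer: 1 3 9 6 8 7 2 4 5 / 8 4 7 5 9 2 3 1 6 / 2 6 5 1 4 3 7 8 9 / 7 9 4 2 6 8 5 3 1 / 6 5 2 4 3 1 9 7 8 / 3 1 8 7 5 9 4 6 2 / 5 8 6 3 2 4 1 9 7 / 9 7 3 8 1 5 6 2 4 / 4 2 1 9 7 6 8 5 3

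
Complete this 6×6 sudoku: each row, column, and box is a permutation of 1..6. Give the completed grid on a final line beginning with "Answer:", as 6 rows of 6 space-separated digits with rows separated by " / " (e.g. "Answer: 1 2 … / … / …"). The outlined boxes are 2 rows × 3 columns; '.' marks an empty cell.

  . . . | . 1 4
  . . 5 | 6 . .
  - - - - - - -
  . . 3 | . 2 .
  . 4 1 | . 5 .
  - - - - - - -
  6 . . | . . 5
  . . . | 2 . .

Step 1. [r2c5∈{3}] r2c5's peers cover all but 3 ⇒ r2c5=3.
Step 2. [r4c6∈{3,6}] in row 4, 6 fits only at r4c6, so r4c6=6.
Step 3. [r6c6∈{1,3}] 3 has one home in col 6: r6c6 ⇒ r6c6=3.
Step 4. [r5c2∈{1,2,3}] 3 has one home in row 5: r5c2. So r5c2=3.
Step 5. [r2c1∈{1,2,4}] in row 2, 4 fits only at r2c1 ⇒ r2c1=4.
Step 6. [r5c5∈{4}] r5c5 has the single candidate 4, so r5c5=4.
Step 7. [r1c3∈{2,6}] 6 has one home in col 3: r1c3. So r1c3=6.
Step 8. [r2c2∈{1,2}] 1 has one home in row 2: r2c2 ⇒ r2c2=1.
Step 9. [r3c1∈{5}] r3c1's peers cover all but 5, so r3c1=5.
Step 10. [r1c2∈{2}] nothing but 2 survives at r1c2. So r1c2=2.
Step 11. [r3c6∈{1}] r3c6 is down to just 1, so r3c6=1.
Step 12. [r6c1∈{1}] r6c1 is down to just 1 ⇒ r6c1=1.
Step 13. [r1c4∈{5}] r1c4 has the single candidate 5 ⇒ r1c4=5.
Step 14. [r4c4∈{3}] nothing but 3 survives at r4c4, so r4c4=3.
Step 15. [r6c3∈{4}] nothing but 4 survives at r6c3. So r6c3=4.
Step 16. [r5c4∈{1}] r5c4 is down to just 1, so r5c4=1.
Step 17. [r3c2∈{6}] r3c2's peers cover all but 6 ⇒ r3c2=6.
Step 18. [r5c3∈{2}] nothing but 2 survives at r5c3, so r5c3=2.
Step 19. [r6c2∈{5}] r6c2 has the single candidate 5. So r6c2=5.
Step 20. [r2c6∈{2}] r2c6's peers cover all but 2. So r2c6=2.
Step 21. [r3c4∈{4}] r3c4 has the single candidate 4, so r3c4=4.
Step 22. [r1c1∈{3}] r1c1 has the single candidate 3. So r1c1=3.
Step 23. [r4c1∈{2}] r4c1 has the single candidate 2 ⇒ r4c1=2.
Step 24. [r6c5∈{6}] r6c5 is down to just 6, so r6c5=6.

Answer: 3 2 6 5 1 4 / 4 1 5 6 3 2 / 5 6 3 4 2 1 / 2 4 1 3 5 6 / 6 3 2 1 4 5 / 1 5 4 2 6 3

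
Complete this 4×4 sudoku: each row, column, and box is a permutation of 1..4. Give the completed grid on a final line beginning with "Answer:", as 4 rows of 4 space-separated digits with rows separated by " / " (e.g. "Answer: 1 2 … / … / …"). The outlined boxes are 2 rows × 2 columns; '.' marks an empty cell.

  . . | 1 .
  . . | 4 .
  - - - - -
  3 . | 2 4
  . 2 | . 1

Step 1. [r1c2∈{3,4}] across col 2, 4 lands solely at r1c2, so r1c2=4.
Step 2. [r1c1∈{2}] r1c1's peers cover all but 2 ⇒ r1c1=2.
Step 3. [r2c2∈{1,3}] r2c2 is the only open cell in col 2 admitting 3, so r2c2=3.
Step 4. [r2c4∈{2}] only 2 remains possible at r2c4, so r2c4=2.
Step 5. [r1c4∈{3}] r1c4's peers cover all but 3, so r1c4=3.
Step 6. [r2c1∈{1}] r2c1 is down to just 1, so r2c1=1.
Step 7. [r4c3∈{3}] r4c3 is down to just 3. So r4c3=3.
Step 8. [r4c1∈{4}] r4c1 has the single candidate 4, so r4c1=4.
Step 9. [r3c2∈{1}] r3c2 has the single candidate 1. So r3c2=1.

Answer: 2 4 1 3 / 1 3 4 2 / 3 1 2 4 / 4 2 3 1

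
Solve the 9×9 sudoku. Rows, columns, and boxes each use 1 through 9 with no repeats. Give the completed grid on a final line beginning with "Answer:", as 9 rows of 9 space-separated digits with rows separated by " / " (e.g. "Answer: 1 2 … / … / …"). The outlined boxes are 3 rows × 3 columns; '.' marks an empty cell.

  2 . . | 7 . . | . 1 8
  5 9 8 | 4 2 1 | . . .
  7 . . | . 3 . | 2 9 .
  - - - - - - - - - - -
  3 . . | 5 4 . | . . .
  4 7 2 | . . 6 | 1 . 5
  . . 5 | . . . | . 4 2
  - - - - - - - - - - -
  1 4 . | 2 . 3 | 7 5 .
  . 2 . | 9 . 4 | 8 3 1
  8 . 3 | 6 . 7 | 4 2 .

Step 1. [r7c9∈{6,9}] in box 9, 6 fits only at r7c9. So r7c9=6.
Step 2. [r6c7∈{3,6,9}] across box 6, 3 lands solely at r6c7, so r6c7=3.
Step 3. [r5c5∈{8,9}] r5c5 is the only open cell in row 5 admitting 9 ⇒ r5c5=9.
Step 4. [r6c6∈{8}] r6c6 is down to just 8 ⇒ r6c6=8.
Step 5. [r1c5∈{5,6}] r1c5 is the only open cell in col 5 admitting 6, so r1c5=6.
Step 6. [r4c2∈{1,6,8}] 8 has one home in col 2: r4c2 ⇒ r4c2=8.
Step 7. [r4c3∈{1,6,9}] r4c3 is the only open cell in row 4 admitting 1. So r4c3=1.
Step 8. [r2c7∈{6}] r2c7 has the single candidate 6, so r2c7=6.
Step 9. [r9c5∈{1,5}] 1 has one home in row 9: r9c5, so r9c5=1.
Step 10. [r2c8∈{7}] only 7 remains possible at r2c8 ⇒ r2c8=7.
Step 11. [r6c2∈{6}] only 6 remains possible at r6c2, so r6c2=6.
Step 12. [r3c3∈{4,6}] r3c3 is the only open cell in row 3 admitting 6. So r3c3=6.
Step 13. [r3c6∈{5}] r3c6's peers cover all but 5. So r3c6=5.
Step 14. [r9c9∈{9}] nothing but 9 survives at r9c9, so r9c9=9.
Step 15. [r1c2∈{3}] r1c2 is down to just 3 ⇒ r1c2=3.
Step 16. [r8c3∈{7}] r8c3 has the single candidate 7 ⇒ r8c3=7.
Step 17. [r4c9∈{7}] only 7 remains possible at r4c9. So r4c9=7.
Step 18. [r1c7∈{5}] only 5 remains possible at r1c7 ⇒ r1c7=5.
Step 19. [r8c5∈{5}] r8c5's peers cover all but 5, so r8c5=5.
Step 20. [r1c3∈{4}] r1c3's peers cover all but 4. So r1c3=4.
Step 21. [r5c4∈{3}] r5c4 is down to just 3 ⇒ r5c4=3.
Step 22. [r6c4∈{1}] r6c4's peers cover all but 1. So r6c4=1.
Step 23. [r3c2∈{1}] r3c2 is down to just 1 ⇒ r3c2=1.
Step 24. [r3c9∈{4}] r3c9 is down to just 4 ⇒ r3c9=4.
Step 25. [r8c1∈{6}] nothing but 6 survives at r8c1, so r8c1=6.
Step 26. [r3c4∈{8}] r3c4's peers cover all but 8, so r3c4=8.
Step 27. [r5c8∈{8}] nothing but 8 survives at r5c8, so r5c8=8.
Step 28. [r4c8∈{6}] r4c8 has the single candidate 6. So r4c8=6.
Step 29. [r4c6∈{2}] r4c6's peers cover all but 2 ⇒ r4c6=2.
Step 30. [r9c2∈{5}] only 5 remains possible at r9c2. So r9c2=5.
Step 31. [r6c5∈{7}] r6c5 is down to just 7, so r6c5=7.
Step 32. [r6c1∈{9}] nothing but 9 survives at r6c1. So r6c1=9.
Step 33. [r2c9∈{3}] only 3 remains possible at r2c9 ⇒ r2c9=3.
Step 34. [r1c6∈{9}] r1c6 is down to just 9 ⇒ r1c6=9.
Step 35. [r4c7∈{9}] only 9 remains possible at r4c7. So r4c7=9.
Step 36. [r7c5∈{8}] nothing but 8 survives at r7c5. So r7c5=8.
Step 37. [r7c3∈{9}] nothing but 9 survives at r7c3 ⇒ r7c3=9.

Answer: 2 3 4 7 6 9 5 1 8 / 5 9 8 4 2 1 6 7 3 / 7 1 6 8 3 5 2 9 4 / 3 8 1 5 4 2 9 6 7 / 4 7 2 3 9 6 1 8 5 / 9 6 5 1 7 8 3 4 2 / 1 4 9 2 8 3 7 5 6 / 6 2 7 9 5 4 8 3 1 / 8 5 3 6 1 7 4 2 9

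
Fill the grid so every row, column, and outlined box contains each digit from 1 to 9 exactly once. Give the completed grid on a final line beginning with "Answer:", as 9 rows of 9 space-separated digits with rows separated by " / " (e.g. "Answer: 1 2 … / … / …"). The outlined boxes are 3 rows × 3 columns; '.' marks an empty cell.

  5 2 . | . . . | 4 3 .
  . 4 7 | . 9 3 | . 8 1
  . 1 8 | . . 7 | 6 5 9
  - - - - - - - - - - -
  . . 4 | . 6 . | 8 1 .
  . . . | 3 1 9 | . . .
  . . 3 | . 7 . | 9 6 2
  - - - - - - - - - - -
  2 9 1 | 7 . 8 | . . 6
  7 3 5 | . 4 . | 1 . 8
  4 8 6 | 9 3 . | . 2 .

Step 1. [r5c8∈{4,7}] r5c8 is the only open cell in col 8 admitting 7. So r5c8=7.
Step 2. [r5c7∈{5}] r5c7 is down to just 5 ⇒ r5c7=5.
Step 3. [r2c4∈{2,5,6}] in row 2, 5 fits only at r2c4, so r2c4=5.
Step 4. [r1c4∈{1,6,8}] across col 4, 1 lands solely at r1c4 ⇒ r1c4=1.
Step 5. [r4c4∈{2}] only 2 remains possible at r4c4 ⇒ r4c4=2.
Step 6. [r4c6∈{5}] only 5 remains possible at r4c6, so r4c6=5.
Step 7. [r6c4∈{4,8}] col 4 places 8 nowhere but r6c4 ⇒ r6c4=8.
Step 8. [r5c1∈{6,8}] row 5 places 8 nowhere but r5c1, so r5c1=8.
Step 9. [r9c9∈{5,7}] in row 9, 5 fits only at r9c9, so r9c9=5.
Step 10. [r8c6∈{2,6}] 2 has one home in row 8: r8c6. So r8c6=2.
Step 11. [r3c4∈{4}] r3c4 has the single candidate 4 ⇒ r3c4=4.
Step 12. [r1c5∈{8}] r1c5 has the single candidate 8, so r1c5=8.
Step 13. [r6c1∈{1}] r6c1 is down to just 1 ⇒ r6c1=1.
Step 14. [r4c9∈{3}] r4c9 has the single candidate 3. So r4c9=3.
Step 15. [r1c6∈{6}] only 6 remains possible at r1c6, so r1c6=6.
Step 16. [r6c6∈{4}] r6c6 has the single candidate 4. So r6c6=4.
Step 17. [r2c1∈{6}] only 6 remains possible at r2c1. So r2c1=6.
Step 18. [r3c5∈{2}] nothing but 2 survives at r3c5. So r3c5=2.
Step 19. [r6c2∈{5}] only 5 remains possible at r6c2. So r6c2=5.
Step 20. [r4c2∈{7}] r4c2 is down to just 7, so r4c2=7.
Step 21. [r5c2∈{6}] r5c2 has the single candidate 6 ⇒ r5c2=6.
Step 22. [r4c1∈{9}] nothing but 9 survives at r4c1. So r4c1=9.
Step 23. [r7c5∈{5}] r7c5 has the single candidate 5. So r7c5=5.
Step 24. [r5c3∈{2}] r5c3 has the single candidate 2 ⇒ r5c3=2.
Step 25. [r5c9∈{4}] r5c9's peers cover all but 4. So r5c9=4.
Step 26. [r1c9∈{7}] r1c9 has the single candidate 7, so r1c9=7.
Step 27. [r1c3∈{9}] r1c3's peers cover all but 9, so r1c3=9.
Step 28. [r8c4∈{6}] r8c4 is down to just 6. So r8c4=6.
Step 29. [r3c1∈{3}] r3c1 is down to just 3 ⇒ r3c1=3.
Step 30. [r7c7∈{3}] nothing but 3 survives at r7c7. So r7c7=3.
Step 31. [r9c7∈{7}] nothing but 7 survives at r9c7. So r9c7=7.
Step 32. [r9c6∈{1}] r9c6 is down to just 1, so r9c6=1.
Step 33. [r8c8∈{9}] r8c8 is down to just 9. So r8c8=9.
Step 34. [r2c7∈{2}] r2c7 has the single candidate 2. So r2c7=2.
Step 35. [r7c8∈{4}] r7c8 is down to just 4 ⇒ r7c8=4.

Answer: 5 2 9 1 8 6 4 3 7 / 6 4 7 5 9 3 2 8 1 / 3 1 8 4 2 7 6 5 9 / 9 7 4 2 6 5 8 1 3 / 8 6 2 3 1 9 5 7 4 / 1 5 3 8 7 4 9 6 2 / 2 9 1 7 5 8 3 4 6 / 7 3 5 6 4 2 1 9 8 / 4 8 6 9 3 1 7 2 5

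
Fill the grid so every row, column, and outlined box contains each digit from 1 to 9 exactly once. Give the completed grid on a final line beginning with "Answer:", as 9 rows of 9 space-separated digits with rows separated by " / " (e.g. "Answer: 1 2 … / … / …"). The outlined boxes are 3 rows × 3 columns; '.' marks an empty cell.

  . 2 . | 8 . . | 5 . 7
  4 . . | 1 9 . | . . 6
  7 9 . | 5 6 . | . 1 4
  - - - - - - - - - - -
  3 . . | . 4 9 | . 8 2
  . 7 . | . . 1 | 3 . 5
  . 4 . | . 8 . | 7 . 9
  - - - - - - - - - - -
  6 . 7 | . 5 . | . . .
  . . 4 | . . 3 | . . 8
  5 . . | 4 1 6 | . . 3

Step 1. [r4c2∈{1,5,6}] 6 has one home in col 2: r4c2, so r4c2=6.
Step 2. [r5c5∈{2}] nothing but 2 survives at r5c5 ⇒ r5c5=2.
Step 3. [r7c7∈{1,2,4,9}] across col 7, 4 lands solely at r7c7, so r7c7=4.
Step 4. [r3c3∈{3,8}] row 3 places 3 nowhere but r3c3, so r3c3=3.
Step 5. [r1c8∈{3,9}] r1c8 is the only open cell in row 1 admitting 9. So r1c8=9.
Step 6. [r7c8∈{2}] r7c8 is down to just 2, so r7c8=2.
Step 7. [r9c3∈{2,8,9}] row 9 places 2 nowhere but r9c3, so r9c3=2.
Step 8. [r8c1∈{1,9}] in box 7, 9 fits only at r8c1. So r8c1=9.
Step 9. [r4c3∈{1,5}] in row 4, 5 fits only at r4c3 ⇒ r4c3=5.
Step 10. [r2c3∈{8}] only 8 remains possible at r2c3. So r2c3=8.
Step 11. [r6c8∈{6}] r6c8 has the single candidate 6 ⇒ r6c8=6.
Step 12. [r1c1∈{1}] nothing but 1 survives at r1c1 ⇒ r1c1=1.
Step 13. [r3c6∈{2}] nothing but 2 survives at r3c6. So r3c6=2.
Step 14. [r7c9∈{1}] r7c9 has the single candidate 1 ⇒ r7c9=1.
Step 15. [r8c5∈{7}] only 7 remains possible at r8c5 ⇒ r8c5=7.
Step 16. [r7c6∈{8}] r7c6 has the single candidate 8 ⇒ r7c6=8.
Step 17. [r7c4∈{9}] r7c4's peers cover all but 9, so r7c4=9.
Step 18. [r8c2∈{1}] nothing but 1 survives at r8c2 ⇒ r8c2=1.
Step 19. [r5c4∈{6}] r5c4's peers cover all but 6, so r5c4=6.
Step 20. [r9c2∈{8}] r9c2's peers cover all but 8. So r9c2=8.
Step 21. [r8c4∈{2}] nothing but 2 survives at r8c4, so r8c4=2.
Step 22. [r5c8∈{4}] only 4 remains possible at r5c8. So r5c8=4.
Step 23. [r7c2∈{3}] only 3 remains possible at r7c2 ⇒ r7c2=3.
Step 24. [r6c1∈{2}] r6c1 is down to just 2. So r6c1=2.
Step 25. [r6c6∈{5}] r6c6 is down to just 5. So r6c6=5.
Step 26. [r9c8∈{7}] nothing but 7 survives at r9c8. So r9c8=7.
Step 27. [r8c8∈{5}] r8c8's peers cover all but 5, so r8c8=5.
Step 28. [r2c7∈{2}] r2c7's peers cover all but 2, so r2c7=2.
Step 29. [r6c4∈{3}] r6c4's peers cover all but 3 ⇒ r6c4=3.
Step 30. [r1c6∈{4}] r1c6 has the single candidate 4. So r1c6=4.
Step 31. [r1c3∈{6}] nothing but 6 survives at r1c3 ⇒ r1c3=6.
Step 32. [r6c3∈{1}] r6c3's peers cover all but 1. So r6c3=1.
Step 33. [r3c7∈{8}] only 8 remains possible at r3c7. So r3c7=8.
Step 34. [r4c4∈{7}] r4c4 is down to just 7, so r4c4=7.
Step 35. [r4c7∈{1}] r4c7 has the single candidate 1, so r4c7=1.
Step 36. [r9c7∈{9}] r9c7's peers cover all but 9, so r9c7=9.
Step 37. [r2c8∈{3}] r2c8 is down to just 3 ⇒ r2c8=3.
Step 38. [r2c6∈{7}] r2c6's peers cover all but 7. So r2c6=7.
Step 39. [r5c3∈{9}] nothing but 9 survives at r5c3, so r5c3=9.
Step 40. [r5c1∈{8}] r5c1 has the single candidate 8, so r5c1=8.
Step 41. [r1c5∈{3}] only 3 remains possible at r1c5 ⇒ r1c5=3.
Step 42. [r2c2∈{5}] r2c2 has the single candidate 5, so r2c2=5.
Step 43. [r8c7∈{6}] r8c7's peers cover all but 6, so r8c7=6.

Answer: 1 2 6 8 3 4 5 9 7 / 4 5 8 1 9 7 2 3 6 / 7 9 3 5 6 2 8 1 4 / 3 6 5 7 4 9 1 8 2 / 8 7 9 6 2 1 3 4 5 / 2 4 1 3 8 5 7 6 9 / 6 3 7 9 5 8 4 2 1 / 9 1 4 2 7 3 6 5 8 / 5 8 2 4 1 6 9 7 3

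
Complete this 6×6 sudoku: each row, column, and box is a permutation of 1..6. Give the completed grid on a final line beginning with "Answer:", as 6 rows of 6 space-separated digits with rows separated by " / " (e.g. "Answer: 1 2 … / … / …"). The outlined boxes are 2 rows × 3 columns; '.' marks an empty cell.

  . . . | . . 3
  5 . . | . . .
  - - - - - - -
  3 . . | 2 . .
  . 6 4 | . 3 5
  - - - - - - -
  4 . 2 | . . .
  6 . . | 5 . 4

Step 1. [r4c4∈{1}] r4c4 is down to just 1. So r4c4=1.
Step 2. [r1c1∈{1,2}] in col 1, 1 fits only at r1c1, so r1c1=1.
Step 3. [r2c6∈{1,2,6}] in col 6, 2 fits only at r2c6. So r2c6=2.
Step 4. [r5c6∈{1,6}] in col 6, 1 fits only at r5c6. So r5c6=1.
Step 5. [r5c5∈{6}] only 6 remains possible at r5c5 ⇒ r5c5=6.
Step 6. [r3c3∈{1,5}] col 3 places 5 nowhere but r3c3. So r3c3=5.
Step 7. [r3c5∈{4}] r3c5 has the single candidate 4, so r3c5=4.
Step 8. [r6c3∈{1,3}] r6c3 is the only open cell in col 3 admitting 1. So r6c3=1.
Step 9. [r6c2∈{3}] r6c2 is down to just 3 ⇒ r6c2=3.
Step 10. [r1c3∈{6}] only 6 remains possible at r1c3, so r1c3=6.
Step 11. [r1c4∈{4}] only 4 remains possible at r1c4, so r1c4=4.
Step 12. [r3c6∈{6}] r3c6's peers cover all but 6 ⇒ r3c6=6.
Step 13. [r2c3∈{3}] r2c3 has the single candidate 3 ⇒ r2c3=3.
Step 14. [r1c2∈{2}] only 2 remains possible at r1c2, so r1c2=2.
Step 15. [r5c2∈{5}] only 5 remains possible at r5c2. So r5c2=5.
Step 16. [r5c4∈{3}] r5c4 is down to just 3 ⇒ r5c4=3.
Step 17. [r4c1∈{2}] only 2 remains possible at r4c1 ⇒ r4c1=2.
Step 18. [r1c5∈{5}] r1c5 is down to just 5. So r1c5=5.
Step 19. [r2c4∈{6}] r2c4 has the single candidate 6, so r2c4=6.
Step 20. [r6c5∈{2}] nothing but 2 survives at r6c5 ⇒ r6c5=2.
Step 21. [r2c2∈{4}] nothing but 4 survives at r2c2 ⇒ r2c2=4.
Step 22. [r3c2∈{1}] nothing but 1 survives at r3c2, so r3c2=1.
Step 23. [r2c5∈{1}] nothing but 1 survives at r2c5, so r2c5=1.

Answer: 1 2 6 4 5 3 / 5 4 3 6 1 2 / 3 1 5 2 4 6 / 2 6 4 1 3 5 / 4 5 2 3 6 1 / 6 3 1 5 2 4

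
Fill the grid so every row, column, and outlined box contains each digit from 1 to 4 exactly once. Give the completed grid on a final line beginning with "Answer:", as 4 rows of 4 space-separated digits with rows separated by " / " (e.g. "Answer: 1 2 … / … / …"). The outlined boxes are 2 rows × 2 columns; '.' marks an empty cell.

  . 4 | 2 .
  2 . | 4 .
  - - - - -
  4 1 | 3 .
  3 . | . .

Step 1. [r2c4∈{1,3}] r2c4 is the only open cell in row 2 admitting 1, so r2c4=1.
Step 2. [r4c2∈{2}] r4c2 is down to just 2, so r4c2=2.
Step 3. [r1c4∈{3}] only 3 remains possible at r1c4 ⇒ r1c4=3.
Step 4. [r1c1∈{1}] r1c1 is down to just 1, so r1c1=1.
Step 5. [r4c3∈{1}] r4c3 has the single candidate 1. So r4c3=1.
Step 6. [r4c4∈{4}] r4c4 has the single candidate 4 ⇒ r4c4=4.
Step 7. [r3c4∈{2}] only 2 remains possible at r3c4. So r3c4=2.
Step 8. [r2c2∈{3}] r2c2 has the single candidate 3, so r2c2=3.

Answer: 1 4 2 3 / 2 3 4 1 / 4 1 3 2 / 3 2 1 4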